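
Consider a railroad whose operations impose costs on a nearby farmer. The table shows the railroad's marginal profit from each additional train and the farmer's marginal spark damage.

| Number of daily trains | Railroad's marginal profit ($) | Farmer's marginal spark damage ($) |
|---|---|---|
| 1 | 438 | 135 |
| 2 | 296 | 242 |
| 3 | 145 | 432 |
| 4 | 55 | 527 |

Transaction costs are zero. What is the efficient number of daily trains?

2

Bargaining reaches the level where marginal profit last exceeds marginal spark damage.
That holds through level 2 (296 ≥ 242) but not at 3 (145 < 432).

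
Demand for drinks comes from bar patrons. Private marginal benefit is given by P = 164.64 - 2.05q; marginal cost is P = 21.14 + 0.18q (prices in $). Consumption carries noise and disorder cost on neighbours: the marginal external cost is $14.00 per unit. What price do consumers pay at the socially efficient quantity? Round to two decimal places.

P = $45.59

Social marginal benefit = demand − MEC = 150.64 - 2.05q.
Set SMB = MC: 150.64 - 2.05q = 21.14 + 0.18q → q* = 58.0717.
Consumer price on the demand curve at q*: 164.64 − 2.05×58.0717 = 45.5930.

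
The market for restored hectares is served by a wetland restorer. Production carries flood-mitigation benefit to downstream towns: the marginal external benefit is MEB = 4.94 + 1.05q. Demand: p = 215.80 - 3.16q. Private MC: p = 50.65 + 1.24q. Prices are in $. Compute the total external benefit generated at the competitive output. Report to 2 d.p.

Market equilibrium (private): 50.65 + 1.24q = 215.80 - 3.16q → q_m = 37.5341.
Total external benefit = ∫₀^{q_m} (4.94 + 1.05q) dq = 4.94×37.5341 + ½×1.05×37.5341² = 925.0430.

$925.04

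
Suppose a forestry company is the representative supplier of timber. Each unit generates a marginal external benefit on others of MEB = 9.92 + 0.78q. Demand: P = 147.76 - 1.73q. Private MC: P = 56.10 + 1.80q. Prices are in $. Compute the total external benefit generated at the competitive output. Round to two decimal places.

Market equilibrium (private): 56.10 + 1.80q = 147.76 - 1.73q → q_m = 25.9660.
Total external benefit = ∫₀^{q_m} (9.92 + 0.78q) dq = 9.92×25.9660 + ½×0.78×25.9660² = 520.5337.

$520.53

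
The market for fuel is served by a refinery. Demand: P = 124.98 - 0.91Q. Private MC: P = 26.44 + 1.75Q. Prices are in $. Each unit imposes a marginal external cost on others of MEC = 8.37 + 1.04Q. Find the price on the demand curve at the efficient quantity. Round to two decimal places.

Social marginal cost = private MC + MEC = 34.81 + 2.79Q.
Set SMC = demand: 34.81 + 2.79Q = 124.98 - 0.91Q → Q* = 24.3703.
Consumer price on the demand curve at Q*: 124.98 − 0.91×24.3703 = 102.8030.

P = $102.80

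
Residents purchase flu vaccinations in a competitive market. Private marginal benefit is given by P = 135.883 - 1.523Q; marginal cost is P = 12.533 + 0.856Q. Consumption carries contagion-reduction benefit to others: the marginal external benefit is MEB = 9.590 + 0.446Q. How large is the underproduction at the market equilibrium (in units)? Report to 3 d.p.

Market equilibrium (private): 12.533 + 0.856Q = 135.883 - 1.523Q → Q_m = 51.8495.
Social marginal benefit = demand + MEB = 145.473 - 1.077Q.
Set SMB = MC: 145.473 - 1.077Q = 12.533 + 0.856Q → Q* = 68.7739.
Gap = |51.8495 − 68.7739| = 16.9244.

16.924 units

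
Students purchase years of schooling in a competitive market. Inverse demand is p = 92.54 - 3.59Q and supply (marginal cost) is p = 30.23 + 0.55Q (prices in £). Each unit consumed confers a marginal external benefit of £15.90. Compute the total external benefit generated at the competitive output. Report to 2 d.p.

Market equilibrium (private): 30.23 + 0.55Q = 92.54 - 3.59Q → Q_m = 15.0507.
Total external benefit = MEB × Q_m = 15.90 × 15.0507 = 239.3061.

£239.31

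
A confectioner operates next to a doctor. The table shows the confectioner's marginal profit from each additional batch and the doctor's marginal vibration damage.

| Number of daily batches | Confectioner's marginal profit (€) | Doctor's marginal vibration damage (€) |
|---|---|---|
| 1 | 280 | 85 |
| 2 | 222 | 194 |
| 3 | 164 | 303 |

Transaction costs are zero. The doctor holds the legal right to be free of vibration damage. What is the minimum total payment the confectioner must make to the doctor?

€279

Efficient level: marginal profit ≥ marginal vibration damage through level 2, so k* = 2.
With the doctor holding the right, the confectioner must at least compensate total damage at k*: 85 + 194 = 279.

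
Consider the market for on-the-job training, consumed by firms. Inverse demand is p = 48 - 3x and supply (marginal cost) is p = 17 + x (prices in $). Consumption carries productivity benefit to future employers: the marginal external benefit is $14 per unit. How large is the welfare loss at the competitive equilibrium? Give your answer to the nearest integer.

Market equilibrium (private): 17 + x = 48 - 3x → x_m = 7.7500.
Social marginal benefit = demand + MEB = 62 - 3x.
Set SMB = MC: 62 - 3x = 17 + x → x* = 11.2500.
Height of the DWL triangle at x_m is SMB(x_m) − MC(x_m) = MEB(x_m) = 14.0000.
DWL = ½ × 3.5000 × 14.0000 = 24.5000.

DWL = $25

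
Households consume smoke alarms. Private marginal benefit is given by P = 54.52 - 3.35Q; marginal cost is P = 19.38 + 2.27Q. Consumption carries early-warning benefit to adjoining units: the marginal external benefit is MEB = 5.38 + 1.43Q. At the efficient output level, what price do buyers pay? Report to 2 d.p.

Social marginal benefit = demand + MEB = 59.90 - 1.92Q.
Set SMB = MC: 59.90 - 1.92Q = 19.38 + 2.27Q → Q* = 9.6706.
Consumer price on the demand curve at Q*: 54.52 − 3.35×9.6706 = 22.1235.

P = 22.12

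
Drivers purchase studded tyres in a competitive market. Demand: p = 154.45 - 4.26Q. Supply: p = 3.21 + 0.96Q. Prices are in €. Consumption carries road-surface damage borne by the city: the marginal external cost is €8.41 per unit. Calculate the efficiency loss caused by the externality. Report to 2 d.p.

Market equilibrium (private): 3.21 + 0.96Q = 154.45 - 4.26Q → Q_m = 28.9732.
Social marginal benefit = demand − MEC = 146.04 - 4.26Q.
Set SMB = MC: 146.04 - 4.26Q = 3.21 + 0.96Q → Q* = 27.3621.
Between Q* and Q_m the wedge MC − SMB runs linearly from 0 to MEC(Q_m), so the loss is a triangle.
DWL = ½ × 1.6111 × 8.4100 = 6.7747.

DWL = €6.77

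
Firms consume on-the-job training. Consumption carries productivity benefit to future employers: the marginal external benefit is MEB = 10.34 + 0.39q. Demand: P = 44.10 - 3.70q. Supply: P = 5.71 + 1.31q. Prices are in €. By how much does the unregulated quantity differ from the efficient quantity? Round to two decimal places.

Market equilibrium (private): 5.71 + 1.31q = 44.10 - 3.70q → q_m = 7.6627.
Social marginal benefit = demand + MEB = 54.44 - 3.31q.
Set SMB = MC: 54.44 - 3.31q = 5.71 + 1.31q → q* = 10.5476.
Gap = |7.6627 − 10.5476| = 2.8849.

2.88 units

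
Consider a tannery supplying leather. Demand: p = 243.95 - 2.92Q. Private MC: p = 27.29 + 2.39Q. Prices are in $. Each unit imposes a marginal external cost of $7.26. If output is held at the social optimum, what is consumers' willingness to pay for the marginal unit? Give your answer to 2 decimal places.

P = $128.80

Social marginal cost = private MC + MEC = 34.55 + 2.39Q.
Set SMC = demand: 34.55 + 2.39Q = 243.95 - 2.92Q → Q* = 39.4350.
Consumer price on the demand curve at Q*: 243.95 − 2.92×39.4350 = 128.7998.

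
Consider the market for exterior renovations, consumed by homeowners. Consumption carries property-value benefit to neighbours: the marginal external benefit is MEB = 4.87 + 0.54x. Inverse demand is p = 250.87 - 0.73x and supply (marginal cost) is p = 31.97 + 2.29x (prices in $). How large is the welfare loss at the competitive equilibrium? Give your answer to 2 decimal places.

DWL = $390.52

Market equilibrium (private): 31.97 + 2.29x = 250.87 - 0.73x → x_m = 72.4834.
Social marginal benefit = demand + MEB = 255.74 - 0.19x.
Set SMB = MC: 255.74 - 0.19x = 31.97 + 2.29x → x* = 90.2298.
The loss is the area between SMB and MC from x* to x_m; with linear curves that's a triangle of height MEB(x_m).
DWL = ½ × 17.7464 × 44.0111 = 390.5193.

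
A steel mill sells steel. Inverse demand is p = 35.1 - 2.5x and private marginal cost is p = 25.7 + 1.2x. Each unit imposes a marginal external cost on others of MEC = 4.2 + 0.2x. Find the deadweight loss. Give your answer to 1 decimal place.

Market equilibrium (private): 25.7 + 1.2x = 35.1 - 2.5x → x_m = 2.5405.
Social marginal cost = private MC + MEC = 29.9 + 1.4x.
Set SMC = demand: 29.9 + 1.4x = 35.1 - 2.5x → x* = 1.3333.
Height of the DWL triangle at x_m is SMC(x_m) − demand(x_m) = MEC(x_m) = 4.7081.
DWL = ½ × 1.2072 × 4.7081 = 2.8418.

DWL = 2.8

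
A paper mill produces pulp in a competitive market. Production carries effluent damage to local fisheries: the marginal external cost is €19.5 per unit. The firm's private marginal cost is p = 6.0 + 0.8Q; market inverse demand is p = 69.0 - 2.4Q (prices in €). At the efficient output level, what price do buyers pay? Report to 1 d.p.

Social marginal cost = private MC + MEC = 25.5 + 0.8Q.
Set SMC = demand: 25.5 + 0.8Q = 69.0 - 2.4Q → Q* = 13.5938.
Consumer price on the demand curve at Q*: 69.0 − 2.4×13.5938 = 36.3749.

P = €36.4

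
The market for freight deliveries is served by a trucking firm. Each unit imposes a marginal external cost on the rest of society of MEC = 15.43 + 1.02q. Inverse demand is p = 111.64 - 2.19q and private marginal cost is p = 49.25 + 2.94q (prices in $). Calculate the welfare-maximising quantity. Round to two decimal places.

Social marginal cost = private MC + MEC = 64.68 + 3.96q.
Set SMC = demand: 64.68 + 3.96q = 111.64 - 2.19q → q* = 7.6358.

q* = 7.64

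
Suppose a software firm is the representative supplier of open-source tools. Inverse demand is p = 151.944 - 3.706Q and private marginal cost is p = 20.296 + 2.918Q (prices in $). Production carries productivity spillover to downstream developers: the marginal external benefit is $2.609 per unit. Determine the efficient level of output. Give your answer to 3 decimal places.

Q* = 20.268

Social marginal cost = private MC − MEB = 17.687 + 2.918Q.
Set SMC = demand: 17.687 + 2.918Q = 151.944 - 3.706Q → Q* = 20.2683.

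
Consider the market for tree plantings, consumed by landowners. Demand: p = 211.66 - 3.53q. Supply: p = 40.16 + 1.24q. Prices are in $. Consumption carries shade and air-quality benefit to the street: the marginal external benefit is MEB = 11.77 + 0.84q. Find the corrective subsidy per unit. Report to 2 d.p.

subsidy = $50.94 per unit

Social marginal benefit = demand + MEB = 223.43 - 2.69q.
Set SMB = MC: 223.43 - 2.69q = 40.16 + 1.24q → q* = 46.6336.
The Pigouvian subsidy equals MEB at q*: 11.77 + 0.84×46.6336 = 50.9422.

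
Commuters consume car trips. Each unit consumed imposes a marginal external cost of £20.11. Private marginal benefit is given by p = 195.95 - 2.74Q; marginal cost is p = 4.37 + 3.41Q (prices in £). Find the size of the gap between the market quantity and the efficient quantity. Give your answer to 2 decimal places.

3.27 units

Market equilibrium (private): 4.37 + 3.41Q = 195.95 - 2.74Q → Q_m = 31.1512.
Social marginal benefit = demand − MEC = 175.84 - 2.74Q.
Set SMB = MC: 175.84 - 2.74Q = 4.37 + 3.41Q → Q* = 27.8813.
Gap = |31.1512 − 27.8813| = 3.2699.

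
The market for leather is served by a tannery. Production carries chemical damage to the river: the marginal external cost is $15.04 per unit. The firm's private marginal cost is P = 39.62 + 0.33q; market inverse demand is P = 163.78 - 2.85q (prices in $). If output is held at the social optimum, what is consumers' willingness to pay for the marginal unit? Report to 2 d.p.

Social marginal cost = private MC + MEC = 54.66 + 0.33q.
Set SMC = demand: 54.66 + 0.33q = 163.78 - 2.85q → q* = 34.3145.
Consumer price on the demand curve at q*: 163.78 − 2.85×34.3145 = 65.9837.

P = $65.98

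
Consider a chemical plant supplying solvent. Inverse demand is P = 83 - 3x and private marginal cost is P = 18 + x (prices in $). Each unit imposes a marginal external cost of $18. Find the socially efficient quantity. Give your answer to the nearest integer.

Social marginal cost = private MC + MEC = 36 + x.
Set SMC = demand: 36 + x = 83 - 3x → x* = 11.7500.

x* = 12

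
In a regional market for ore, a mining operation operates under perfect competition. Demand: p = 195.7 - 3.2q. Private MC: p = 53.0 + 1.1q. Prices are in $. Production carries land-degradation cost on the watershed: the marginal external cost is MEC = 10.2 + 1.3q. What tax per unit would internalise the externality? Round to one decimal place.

tax = $41.0 per unit

Social marginal cost = private MC + MEC = 63.2 + 2.4q.
Set SMC = demand: 63.2 + 2.4q = 195.7 - 3.2q → q* = 23.6607.
The Pigouvian tax equals MEC at q*: 10.2 + 1.3×23.6607 = 40.9589.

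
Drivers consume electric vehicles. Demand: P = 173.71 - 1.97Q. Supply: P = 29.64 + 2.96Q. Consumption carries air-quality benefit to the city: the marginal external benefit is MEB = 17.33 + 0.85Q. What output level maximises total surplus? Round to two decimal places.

Q* = 39.56

Social marginal benefit = demand + MEB = 191.04 - 1.12Q.
Set SMB = MC: 191.04 - 1.12Q = 29.64 + 2.96Q → Q* = 39.5588.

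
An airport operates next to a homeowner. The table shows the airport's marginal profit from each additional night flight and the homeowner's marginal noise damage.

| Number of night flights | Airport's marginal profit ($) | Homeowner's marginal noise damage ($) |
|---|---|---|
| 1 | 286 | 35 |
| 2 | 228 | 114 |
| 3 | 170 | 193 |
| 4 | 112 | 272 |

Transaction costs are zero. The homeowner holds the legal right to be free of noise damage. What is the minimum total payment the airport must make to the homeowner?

Efficient level: marginal profit ≥ marginal noise damage through level 2, so k* = 2.
With the homeowner holding the right, the airport must at least compensate total damage at k*: 35 + 114 = 149.

$149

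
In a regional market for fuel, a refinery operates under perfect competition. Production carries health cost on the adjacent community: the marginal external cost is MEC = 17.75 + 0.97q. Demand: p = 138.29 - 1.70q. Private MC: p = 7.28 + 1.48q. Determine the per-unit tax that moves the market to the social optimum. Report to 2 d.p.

tax = 44.22 per unit

Social marginal cost = private MC + MEC = 25.03 + 2.45q.
Set SMC = demand: 25.03 + 2.45q = 138.29 - 1.70q → q* = 27.2916.
The Pigouvian tax equals MEC at q*: 17.75 + 0.97×27.2916 = 44.2229.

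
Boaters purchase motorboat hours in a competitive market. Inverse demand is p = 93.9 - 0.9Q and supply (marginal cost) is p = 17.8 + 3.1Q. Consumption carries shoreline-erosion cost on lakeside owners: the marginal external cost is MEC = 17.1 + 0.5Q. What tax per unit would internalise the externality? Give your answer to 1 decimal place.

tax = 23.7 per unit

Social marginal benefit = demand − MEC = 76.8 - 1.4Q.
Set SMB = MC: 76.8 - 1.4Q = 17.8 + 3.1Q → Q* = 13.1111.
The Pigouvian tax equals MEC at Q*: 17.1 + 0.5×13.1111 = 23.6556.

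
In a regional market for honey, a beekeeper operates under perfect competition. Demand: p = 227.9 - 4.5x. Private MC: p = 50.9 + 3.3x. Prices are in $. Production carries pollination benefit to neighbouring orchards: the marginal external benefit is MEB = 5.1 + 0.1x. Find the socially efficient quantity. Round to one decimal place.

x* = 23.6

Social marginal cost = private MC − MEB = 45.8 + 3.2x.
Set SMC = demand: 45.8 + 3.2x = 227.9 - 4.5x → x* = 23.6494.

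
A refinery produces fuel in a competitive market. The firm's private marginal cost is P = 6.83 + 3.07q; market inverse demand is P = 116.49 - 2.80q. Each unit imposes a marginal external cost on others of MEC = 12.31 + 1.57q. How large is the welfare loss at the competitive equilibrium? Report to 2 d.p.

DWL = 116.52

Market equilibrium (private): 6.83 + 3.07q = 116.49 - 2.80q → q_m = 18.6814.
Social marginal cost = private MC + MEC = 19.14 + 4.64q.
Set SMC = demand: 19.14 + 4.64q = 116.49 - 2.80q → q* = 13.0847.
Height of the DWL triangle at q_m is SMC(q_m) − demand(q_m) = MEC(q_m) = 41.6398.
DWL = ½ × 5.5967 × 41.6398 = 116.5227.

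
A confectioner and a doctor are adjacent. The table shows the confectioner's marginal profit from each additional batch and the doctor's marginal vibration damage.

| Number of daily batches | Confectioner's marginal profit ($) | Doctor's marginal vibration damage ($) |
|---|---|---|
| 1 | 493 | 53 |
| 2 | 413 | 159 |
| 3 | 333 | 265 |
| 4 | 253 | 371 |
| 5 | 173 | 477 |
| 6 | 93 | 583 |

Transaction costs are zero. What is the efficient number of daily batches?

Bargaining reaches the level where marginal profit last exceeds marginal vibration damage.
That holds through level 3 (333 ≥ 265) but not at 4 (253 < 371).

3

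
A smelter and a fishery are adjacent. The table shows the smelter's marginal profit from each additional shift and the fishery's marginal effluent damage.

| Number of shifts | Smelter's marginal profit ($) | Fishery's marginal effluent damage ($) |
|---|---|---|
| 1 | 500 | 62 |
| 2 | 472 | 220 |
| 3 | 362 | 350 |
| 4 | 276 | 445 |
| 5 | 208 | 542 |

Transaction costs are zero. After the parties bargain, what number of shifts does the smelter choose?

Bargaining reaches the level where marginal profit last exceeds marginal effluent damage.
That holds through level 3 (362 ≥ 350) but not at 4 (276 < 445).

3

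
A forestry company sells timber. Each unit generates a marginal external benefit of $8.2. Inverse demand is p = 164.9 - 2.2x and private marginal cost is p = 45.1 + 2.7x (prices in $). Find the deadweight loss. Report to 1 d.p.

DWL = $6.9

Market equilibrium (private): 45.1 + 2.7x = 164.9 - 2.2x → x_m = 24.4490.
Social marginal cost = private MC − MEB = 36.9 + 2.7x.
Set SMC = demand: 36.9 + 2.7x = 164.9 - 2.2x → x* = 26.1224.
Between x* and x_m the wedge demand − SMC runs linearly from 0 to MEB(x_m), so the loss is a triangle.
DWL = ½ × 1.6734 × 8.2000 = 6.8609.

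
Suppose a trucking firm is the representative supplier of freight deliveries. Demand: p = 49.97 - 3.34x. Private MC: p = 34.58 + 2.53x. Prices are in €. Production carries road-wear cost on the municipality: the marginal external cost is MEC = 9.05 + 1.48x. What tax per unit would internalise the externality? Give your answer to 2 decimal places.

Social marginal cost = private MC + MEC = 43.63 + 4.01x.
Set SMC = demand: 43.63 + 4.01x = 49.97 - 3.34x → x* = 0.8626.
The Pigouvian tax equals MEC at x*: 9.05 + 1.48×0.8626 = 10.3266.

tax = €10.33 per unit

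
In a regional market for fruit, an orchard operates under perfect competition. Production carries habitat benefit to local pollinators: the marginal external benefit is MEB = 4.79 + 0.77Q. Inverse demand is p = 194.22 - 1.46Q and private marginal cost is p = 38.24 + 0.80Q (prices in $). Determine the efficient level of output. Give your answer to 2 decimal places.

Q* = 107.90

Social marginal cost = private MC − MEB = 33.45 + 0.03Q.
Set SMC = demand: 33.45 + 0.03Q = 194.22 - 1.46Q → Q* = 107.8993.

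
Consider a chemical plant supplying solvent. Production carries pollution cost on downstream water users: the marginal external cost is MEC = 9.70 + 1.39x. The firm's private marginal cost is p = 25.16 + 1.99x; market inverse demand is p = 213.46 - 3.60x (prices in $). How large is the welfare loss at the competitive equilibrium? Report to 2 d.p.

Market equilibrium (private): 25.16 + 1.99x = 213.46 - 3.60x → x_m = 33.6852.
Social marginal cost = private MC + MEC = 34.86 + 3.38x.
Set SMC = demand: 34.86 + 3.38x = 213.46 - 3.60x → x* = 25.5874.
Between x* and x_m the wedge SMC − demand runs linearly from 0 to MEC(x_m), so the loss is a triangle.
DWL = ½ × 8.0978 × 56.5224 = 228.8535.

DWL = $228.85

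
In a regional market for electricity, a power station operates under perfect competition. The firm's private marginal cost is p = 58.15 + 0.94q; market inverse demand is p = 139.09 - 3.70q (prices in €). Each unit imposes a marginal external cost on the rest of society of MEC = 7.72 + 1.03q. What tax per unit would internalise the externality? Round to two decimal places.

tax = €21.02 per unit

Social marginal cost = private MC + MEC = 65.87 + 1.97q.
Set SMC = demand: 65.87 + 1.97q = 139.09 - 3.70q → q* = 12.9136.
The Pigouvian tax equals MEC at q*: 7.72 + 1.03×12.9136 = 21.0210.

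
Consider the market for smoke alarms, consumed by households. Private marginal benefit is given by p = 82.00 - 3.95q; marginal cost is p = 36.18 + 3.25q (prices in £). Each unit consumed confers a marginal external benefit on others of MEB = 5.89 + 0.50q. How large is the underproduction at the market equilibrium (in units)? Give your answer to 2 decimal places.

1.35 units

Market equilibrium (private): 36.18 + 3.25q = 82.00 - 3.95q → q_m = 6.3639.
Social marginal benefit = demand + MEB = 87.89 - 3.45q.
Set SMB = MC: 87.89 - 3.45q = 36.18 + 3.25q → q* = 7.7179.
Gap = |6.3639 − 7.7179| = 1.3540.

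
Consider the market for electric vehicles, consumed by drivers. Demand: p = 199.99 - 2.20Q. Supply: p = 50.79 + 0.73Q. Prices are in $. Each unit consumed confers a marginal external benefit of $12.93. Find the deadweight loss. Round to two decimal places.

DWL = $28.53

Market equilibrium (private): 50.79 + 0.73Q = 199.99 - 2.20Q → Q_m = 50.9215.
Social marginal benefit = demand + MEB = 212.92 - 2.20Q.
Set SMB = MC: 212.92 - 2.20Q = 50.79 + 0.73Q → Q* = 55.3345.
Between Q* and Q_m the wedge SMB − MC runs linearly from 0 to MEB(Q_m), so the loss is a triangle.
DWL = ½ × 4.4130 × 12.9300 = 28.5300.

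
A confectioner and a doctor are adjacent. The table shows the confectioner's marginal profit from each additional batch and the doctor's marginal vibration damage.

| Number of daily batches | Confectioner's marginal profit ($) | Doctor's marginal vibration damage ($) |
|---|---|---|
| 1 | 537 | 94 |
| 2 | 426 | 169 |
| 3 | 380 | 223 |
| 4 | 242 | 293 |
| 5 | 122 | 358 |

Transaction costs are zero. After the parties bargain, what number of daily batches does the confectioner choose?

Bargaining reaches the level where marginal profit last exceeds marginal vibration damage.
That holds through level 3 (380 ≥ 223) but not at 4 (242 < 293).

3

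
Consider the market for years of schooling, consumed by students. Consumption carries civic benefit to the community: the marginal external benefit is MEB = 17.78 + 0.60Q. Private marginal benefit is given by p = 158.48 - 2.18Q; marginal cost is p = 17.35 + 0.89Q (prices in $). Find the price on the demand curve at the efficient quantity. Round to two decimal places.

P = $18.23

Social marginal benefit = demand + MEB = 176.26 - 1.58Q.
Set SMB = MC: 176.26 - 1.58Q = 17.35 + 0.89Q → Q* = 64.3360.
Consumer price on the demand curve at Q*: 158.48 − 2.18×64.3360 = 18.2275.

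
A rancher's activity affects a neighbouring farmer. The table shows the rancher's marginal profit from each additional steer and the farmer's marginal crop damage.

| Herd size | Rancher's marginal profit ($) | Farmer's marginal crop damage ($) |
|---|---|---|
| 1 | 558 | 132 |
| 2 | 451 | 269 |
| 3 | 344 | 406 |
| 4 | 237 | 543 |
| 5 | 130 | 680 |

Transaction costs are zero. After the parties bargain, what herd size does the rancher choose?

Bargaining reaches the level where marginal profit last exceeds marginal crop damage.
That holds through level 2 (451 ≥ 269) but not at 3 (344 < 406).

2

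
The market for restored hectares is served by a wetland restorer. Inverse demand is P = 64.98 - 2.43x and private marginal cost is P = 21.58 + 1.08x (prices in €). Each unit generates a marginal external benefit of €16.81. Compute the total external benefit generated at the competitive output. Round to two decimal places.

Market equilibrium (private): 21.58 + 1.08x = 64.98 - 2.43x → x_m = 12.3647.
Total external benefit = MEB × x_m = 16.81 × 12.3647 = 207.8506.

€207.85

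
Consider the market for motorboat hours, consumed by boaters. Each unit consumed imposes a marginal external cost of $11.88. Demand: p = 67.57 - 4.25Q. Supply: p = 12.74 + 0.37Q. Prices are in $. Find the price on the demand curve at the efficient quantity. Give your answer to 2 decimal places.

Social marginal benefit = demand − MEC = 55.69 - 4.25Q.
Set SMB = MC: 55.69 - 4.25Q = 12.74 + 0.37Q → Q* = 9.2965.
Consumer price on the demand curve at Q*: 67.57 − 4.25×9.2965 = 28.0599.

P = $28.06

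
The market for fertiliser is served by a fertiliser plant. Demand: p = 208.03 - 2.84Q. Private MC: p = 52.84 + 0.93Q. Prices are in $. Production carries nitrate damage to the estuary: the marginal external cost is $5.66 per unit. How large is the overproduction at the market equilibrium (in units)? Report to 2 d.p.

Market equilibrium (private): 52.84 + 0.93Q = 208.03 - 2.84Q → Q_m = 41.1645.
Social marginal cost = private MC + MEC = 58.50 + 0.93Q.
Set SMC = demand: 58.50 + 0.93Q = 208.03 - 2.84Q → Q* = 39.6631.
Gap = |41.1645 − 39.6631| = 1.5014.

1.50 units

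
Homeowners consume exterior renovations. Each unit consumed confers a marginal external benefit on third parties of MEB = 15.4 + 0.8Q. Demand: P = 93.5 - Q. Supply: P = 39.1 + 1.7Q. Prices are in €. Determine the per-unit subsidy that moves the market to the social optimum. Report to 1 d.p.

Social marginal benefit = demand + MEB = 108.9 - 0.2Q.
Set SMB = MC: 108.9 - 0.2Q = 39.1 + 1.7Q → Q* = 36.7368.
The Pigouvian subsidy equals MEB at Q*: 15.4 + 0.8×36.7368 = 44.7894.

subsidy = €44.8 per unit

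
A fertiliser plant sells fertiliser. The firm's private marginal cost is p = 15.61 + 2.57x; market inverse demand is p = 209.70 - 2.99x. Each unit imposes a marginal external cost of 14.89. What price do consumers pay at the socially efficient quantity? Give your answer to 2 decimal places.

P = 113.33

Social marginal cost = private MC + MEC = 30.50 + 2.57x.
Set SMC = demand: 30.50 + 2.57x = 209.70 - 2.99x → x* = 32.2302.
Consumer price on the demand curve at x*: 209.70 − 2.99×32.2302 = 113.3317.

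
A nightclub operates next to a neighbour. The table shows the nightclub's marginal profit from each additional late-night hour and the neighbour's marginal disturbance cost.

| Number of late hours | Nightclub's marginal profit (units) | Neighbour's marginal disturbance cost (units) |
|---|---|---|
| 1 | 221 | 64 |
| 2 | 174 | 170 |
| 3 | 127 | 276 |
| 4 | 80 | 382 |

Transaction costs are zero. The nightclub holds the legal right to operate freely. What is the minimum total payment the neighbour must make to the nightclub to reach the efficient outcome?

Left alone the nightclub would choose level 4 (marginal profit stays positive).
Efficient level: k* = 2 (marginal profit ≥ marginal disturbance cost through 2).
The neighbour must at least cover the nightclub's forgone profit from cutting 4→2: 127 + 80 = 207.

207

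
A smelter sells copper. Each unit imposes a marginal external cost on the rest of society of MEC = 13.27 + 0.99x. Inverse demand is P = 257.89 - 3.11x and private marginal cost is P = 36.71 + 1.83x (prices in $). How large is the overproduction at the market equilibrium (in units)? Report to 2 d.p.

9.71 units

Market equilibrium (private): 36.71 + 1.83x = 257.89 - 3.11x → x_m = 44.7733.
Social marginal cost = private MC + MEC = 49.98 + 2.82x.
Set SMC = demand: 49.98 + 2.82x = 257.89 - 3.11x → x* = 35.0607.
Gap = |44.7733 − 35.0607| = 9.7126.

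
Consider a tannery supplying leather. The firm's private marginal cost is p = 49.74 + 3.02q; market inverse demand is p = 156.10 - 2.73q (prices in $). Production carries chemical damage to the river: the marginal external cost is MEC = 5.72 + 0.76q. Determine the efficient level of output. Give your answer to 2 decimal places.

q* = 15.46

Social marginal cost = private MC + MEC = 55.46 + 3.78q.
Set SMC = demand: 55.46 + 3.78q = 156.10 - 2.73q → q* = 15.4593.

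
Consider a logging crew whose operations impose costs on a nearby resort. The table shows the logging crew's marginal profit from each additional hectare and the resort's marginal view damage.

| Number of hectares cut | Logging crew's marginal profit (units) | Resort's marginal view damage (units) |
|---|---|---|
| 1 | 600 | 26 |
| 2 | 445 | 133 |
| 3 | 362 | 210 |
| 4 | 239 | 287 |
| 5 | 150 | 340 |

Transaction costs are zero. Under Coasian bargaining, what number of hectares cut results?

Bargaining reaches the level where marginal profit last exceeds marginal view damage.
That holds through level 3 (362 ≥ 210) but not at 4 (239 < 287).

3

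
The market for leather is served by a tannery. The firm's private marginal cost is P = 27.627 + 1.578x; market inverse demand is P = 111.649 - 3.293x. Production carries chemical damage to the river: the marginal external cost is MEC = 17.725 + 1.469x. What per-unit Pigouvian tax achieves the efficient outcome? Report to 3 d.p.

Social marginal cost = private MC + MEC = 45.352 + 3.047x.
Set SMC = demand: 45.352 + 3.047x = 111.649 - 3.293x → x* = 10.4569.
The Pigouvian tax equals MEC at x*: 17.725 + 1.469×10.4569 = 33.0862.

tax = 33.086 per unit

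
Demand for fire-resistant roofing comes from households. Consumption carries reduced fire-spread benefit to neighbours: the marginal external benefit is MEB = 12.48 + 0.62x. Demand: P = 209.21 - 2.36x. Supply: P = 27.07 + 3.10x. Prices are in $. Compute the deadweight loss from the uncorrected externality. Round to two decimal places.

Market equilibrium (private): 27.07 + 3.10x = 209.21 - 2.36x → x_m = 33.3590.
Social marginal benefit = demand + MEB = 221.69 - 1.74x.
Set SMB = MC: 221.69 - 1.74x = 27.07 + 3.10x → x* = 40.2107.
The welfare-loss triangle has base |x_m − x*| and height MEB(x_m) (the vertical gap between SMB and MC is zero at x* and MEB at x_m).
DWL = ½ × 6.8517 × 33.1626 = 113.6101.

DWL = $113.61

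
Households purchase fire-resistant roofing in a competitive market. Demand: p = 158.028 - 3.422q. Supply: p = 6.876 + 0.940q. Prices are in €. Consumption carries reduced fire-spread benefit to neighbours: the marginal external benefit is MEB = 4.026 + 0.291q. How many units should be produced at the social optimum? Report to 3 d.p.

q* = 38.118

Social marginal benefit = demand + MEB = 162.054 - 3.131q.
Set SMB = MC: 162.054 - 3.131q = 6.876 + 0.940q → q* = 38.1179.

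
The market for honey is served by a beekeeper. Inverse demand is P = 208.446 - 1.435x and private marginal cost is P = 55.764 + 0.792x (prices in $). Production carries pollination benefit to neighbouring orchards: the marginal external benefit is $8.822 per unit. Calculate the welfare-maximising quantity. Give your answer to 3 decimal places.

x* = 72.521

Social marginal cost = private MC − MEB = 46.942 + 0.792x.
Set SMC = demand: 46.942 + 0.792x = 208.446 - 1.435x → x* = 72.5209.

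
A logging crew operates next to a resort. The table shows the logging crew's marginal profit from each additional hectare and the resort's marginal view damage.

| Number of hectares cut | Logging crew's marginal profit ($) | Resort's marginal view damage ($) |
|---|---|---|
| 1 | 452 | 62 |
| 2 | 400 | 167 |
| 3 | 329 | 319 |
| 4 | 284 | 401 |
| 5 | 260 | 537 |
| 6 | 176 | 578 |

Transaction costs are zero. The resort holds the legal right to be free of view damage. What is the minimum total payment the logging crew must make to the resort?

$548

Efficient level: marginal profit ≥ marginal view damage through level 3, so k* = 3.
With the resort holding the right, the logging crew must at least compensate total damage at k*: 62 + 167 + 319 = 548.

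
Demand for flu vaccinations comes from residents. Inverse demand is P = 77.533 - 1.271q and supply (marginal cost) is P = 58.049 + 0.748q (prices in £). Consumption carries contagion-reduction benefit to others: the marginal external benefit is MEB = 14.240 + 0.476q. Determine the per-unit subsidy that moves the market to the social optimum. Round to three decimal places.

Social marginal benefit = demand + MEB = 91.773 - 0.795q.
Set SMB = MC: 91.773 - 0.795q = 58.049 + 0.748q → q* = 21.8561.
The Pigouvian subsidy equals MEB at q*: 14.240 + 0.476×21.8561 = 24.6435.

subsidy = £24.644 per unit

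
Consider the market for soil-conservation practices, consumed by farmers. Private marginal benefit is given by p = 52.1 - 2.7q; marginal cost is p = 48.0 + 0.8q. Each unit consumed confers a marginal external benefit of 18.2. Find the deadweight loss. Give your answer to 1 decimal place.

Market equilibrium (private): 48.0 + 0.8q = 52.1 - 2.7q → q_m = 1.1714.
Social marginal benefit = demand + MEB = 70.3 - 2.7q.
Set SMB = MC: 70.3 - 2.7q = 48.0 + 0.8q → q* = 6.3714.
Between q* and q_m the wedge SMB − MC runs linearly from 0 to MEB(q_m), so the loss is a triangle.
DWL = ½ × 5.2000 × 18.2000 = 47.3200.

DWL = 47.3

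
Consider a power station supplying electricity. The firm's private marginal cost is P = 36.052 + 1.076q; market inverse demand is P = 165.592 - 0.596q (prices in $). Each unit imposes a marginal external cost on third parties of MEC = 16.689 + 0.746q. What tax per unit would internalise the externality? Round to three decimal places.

Social marginal cost = private MC + MEC = 52.741 + 1.822q.
Set SMC = demand: 52.741 + 1.822q = 165.592 - 0.596q → q* = 46.6712.
The Pigouvian tax equals MEC at q*: 16.689 + 0.746×46.6712 = 51.5057.

tax = $51.506 per unit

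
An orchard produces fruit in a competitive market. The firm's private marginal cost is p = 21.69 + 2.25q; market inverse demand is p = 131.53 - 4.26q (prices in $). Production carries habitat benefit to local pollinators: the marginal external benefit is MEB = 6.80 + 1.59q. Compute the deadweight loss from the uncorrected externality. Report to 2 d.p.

Market equilibrium (private): 21.69 + 2.25q = 131.53 - 4.26q → q_m = 16.8725.
Social marginal cost = private MC − MEB = 14.89 + 0.66q.
Set SMC = demand: 14.89 + 0.66q = 131.53 - 4.26q → q* = 23.7073.
Between q* and q_m the wedge demand − SMC runs linearly from 0 to MEB(q_m), so the loss is a triangle.
DWL = ½ × 6.8348 × 33.6273 = 114.9179.

DWL = $114.92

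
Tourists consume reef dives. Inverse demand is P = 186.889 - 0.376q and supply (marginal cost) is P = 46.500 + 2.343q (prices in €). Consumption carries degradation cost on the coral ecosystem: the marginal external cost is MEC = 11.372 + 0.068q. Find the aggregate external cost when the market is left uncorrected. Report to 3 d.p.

€677.807

Market equilibrium (private): 46.500 + 2.343q = 186.889 - 0.376q → q_m = 51.6326.
Total external cost = ∫₀^{q_m} (11.372 + 0.068q) dq = 11.372×51.6326 + ½×0.068×51.6326² = 677.8074.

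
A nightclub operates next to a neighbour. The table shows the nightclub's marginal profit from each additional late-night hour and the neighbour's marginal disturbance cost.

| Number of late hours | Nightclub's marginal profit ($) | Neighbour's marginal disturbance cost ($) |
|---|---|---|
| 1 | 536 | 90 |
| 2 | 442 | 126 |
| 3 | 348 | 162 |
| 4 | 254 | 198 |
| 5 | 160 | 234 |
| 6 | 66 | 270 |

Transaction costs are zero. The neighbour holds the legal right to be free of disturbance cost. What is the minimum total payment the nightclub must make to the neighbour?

Efficient level: marginal profit ≥ marginal disturbance cost through level 4, so k* = 4.
With the neighbour holding the right, the nightclub must at least compensate total damage at k*: 90 + 126 + 162 + 198 = 576.

$576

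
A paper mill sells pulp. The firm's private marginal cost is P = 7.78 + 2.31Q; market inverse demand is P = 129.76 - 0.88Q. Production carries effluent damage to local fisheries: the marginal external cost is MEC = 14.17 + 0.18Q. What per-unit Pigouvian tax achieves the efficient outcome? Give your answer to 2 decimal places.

tax = 19.93 per unit

Social marginal cost = private MC + MEC = 21.95 + 2.49Q.
Set SMC = demand: 21.95 + 2.49Q = 129.76 - 0.88Q → Q* = 31.9911.
The Pigouvian tax equals MEC at Q*: 14.17 + 0.18×31.9911 = 19.9284.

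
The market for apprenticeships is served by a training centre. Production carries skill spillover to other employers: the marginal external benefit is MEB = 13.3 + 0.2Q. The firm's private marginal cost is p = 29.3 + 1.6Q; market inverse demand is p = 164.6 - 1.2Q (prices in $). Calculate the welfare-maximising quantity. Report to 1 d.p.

Q* = 57.2

Social marginal cost = private MC − MEB = 16.0 + 1.4Q.
Set SMC = demand: 16.0 + 1.4Q = 164.6 - 1.2Q → Q* = 57.1538.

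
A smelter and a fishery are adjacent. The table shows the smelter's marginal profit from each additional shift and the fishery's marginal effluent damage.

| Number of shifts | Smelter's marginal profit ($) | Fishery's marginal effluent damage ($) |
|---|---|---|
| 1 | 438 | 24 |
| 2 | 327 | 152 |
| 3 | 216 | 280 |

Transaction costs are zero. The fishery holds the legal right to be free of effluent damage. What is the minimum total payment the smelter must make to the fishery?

$176

Efficient level: marginal profit ≥ marginal effluent damage through level 2, so k* = 2.
With the fishery holding the right, the smelter must at least compensate total damage at k*: 24 + 152 = 176.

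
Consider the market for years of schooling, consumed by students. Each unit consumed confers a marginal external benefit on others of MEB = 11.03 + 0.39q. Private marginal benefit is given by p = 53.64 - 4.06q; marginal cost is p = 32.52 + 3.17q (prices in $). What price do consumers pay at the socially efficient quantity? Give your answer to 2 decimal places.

P = $34.56

Social marginal benefit = demand + MEB = 64.67 - 3.67q.
Set SMB = MC: 64.67 - 3.67q = 32.52 + 3.17q → q* = 4.7003.
Consumer price on the demand curve at q*: 53.64 − 4.06×4.7003 = 34.5568.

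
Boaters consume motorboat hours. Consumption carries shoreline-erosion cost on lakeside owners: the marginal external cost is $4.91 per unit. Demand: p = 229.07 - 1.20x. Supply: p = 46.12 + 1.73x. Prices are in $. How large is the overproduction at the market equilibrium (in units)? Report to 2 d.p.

Market equilibrium (private): 46.12 + 1.73x = 229.07 - 1.20x → x_m = 62.4403.
Social marginal benefit = demand − MEC = 224.16 - 1.20x.
Set SMB = MC: 224.16 - 1.20x = 46.12 + 1.73x → x* = 60.7645.
Gap = |62.4403 − 60.7645| = 1.6758.

1.68 units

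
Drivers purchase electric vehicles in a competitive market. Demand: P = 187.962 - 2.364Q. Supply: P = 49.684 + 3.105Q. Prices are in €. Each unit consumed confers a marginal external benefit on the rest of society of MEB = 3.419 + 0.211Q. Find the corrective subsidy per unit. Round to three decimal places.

Social marginal benefit = demand + MEB = 191.381 - 2.153Q.
Set SMB = MC: 191.381 - 2.153Q = 49.684 + 3.105Q → Q* = 26.9488.
The Pigouvian subsidy equals MEB at Q*: 3.419 + 0.211×26.9488 = 9.1052.

subsidy = €9.105 per unit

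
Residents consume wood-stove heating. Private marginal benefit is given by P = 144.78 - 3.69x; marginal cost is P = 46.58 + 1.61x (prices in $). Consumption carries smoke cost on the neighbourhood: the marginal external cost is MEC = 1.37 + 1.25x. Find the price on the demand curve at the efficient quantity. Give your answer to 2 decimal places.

Social marginal benefit = demand − MEC = 143.41 - 4.94x.
Set SMB = MC: 143.41 - 4.94x = 46.58 + 1.61x → x* = 14.7832.
Consumer price on the demand curve at x*: 144.78 − 3.69×14.7832 = 90.2300.

P = $90.23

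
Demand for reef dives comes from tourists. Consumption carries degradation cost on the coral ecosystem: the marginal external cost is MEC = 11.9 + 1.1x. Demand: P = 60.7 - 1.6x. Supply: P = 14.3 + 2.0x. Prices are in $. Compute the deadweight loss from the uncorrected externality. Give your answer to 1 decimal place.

DWL = $72.3

Market equilibrium (private): 14.3 + 2.0x = 60.7 - 1.6x → x_m = 12.8889.
Social marginal benefit = demand − MEC = 48.8 - 2.7x.
Set SMB = MC: 48.8 - 2.7x = 14.3 + 2.0x → x* = 7.3404.
Height of the DWL triangle at x_m is MC(x_m) − SMB(x_m) = MEC(x_m) = 26.0778.
DWL = ½ × 5.5485 × 26.0778 = 72.3463.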